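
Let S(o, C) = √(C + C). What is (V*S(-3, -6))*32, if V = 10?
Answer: 640*I*√3 ≈ 1108.5*I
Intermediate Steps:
S(o, C) = √2*√C (S(o, C) = √(2*C) = √2*√C)
(V*S(-3, -6))*32 = (10*(√2*√(-6)))*32 = (10*(√2*(I*√6)))*32 = (10*(2*I*√3))*32 = (20*I*√3)*32 = 640*I*√3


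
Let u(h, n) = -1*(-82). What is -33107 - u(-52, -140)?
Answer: -33189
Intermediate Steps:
u(h, n) = 82
-33107 - u(-52, -140) = -33107 - 1*82 = -33107 - 82 = -33189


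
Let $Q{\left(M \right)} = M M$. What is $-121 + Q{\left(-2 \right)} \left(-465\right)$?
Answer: $-1981$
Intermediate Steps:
$Q{\left(M \right)} = M^{2}$
$-121 + Q{\left(-2 \right)} \left(-465\right) = -121 + \left(-2\right)^{2} \left(-465\right) = -121 + 4 \left(-465\right) = -121 - 1860 = -1981$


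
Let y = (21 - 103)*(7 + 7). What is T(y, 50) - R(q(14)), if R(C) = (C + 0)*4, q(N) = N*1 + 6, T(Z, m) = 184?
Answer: 104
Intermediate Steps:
y = -1148 (y = -82*14 = -1148)
q(N) = 6 + N (q(N) = N + 6 = 6 + N)
R(C) = 4*C (R(C) = C*4 = 4*C)
T(y, 50) - R(q(14)) = 184 - 4*(6 + 14) = 184 - 4*20 = 184 - 1*80 = 184 - 80 = 104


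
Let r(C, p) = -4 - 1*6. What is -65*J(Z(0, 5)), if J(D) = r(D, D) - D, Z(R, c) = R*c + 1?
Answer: 715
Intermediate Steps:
r(C, p) = -10 (r(C, p) = -4 - 6 = -10)
Z(R, c) = 1 + R*c
J(D) = -10 - D
-65*J(Z(0, 5)) = -65*(-10 - (1 + 0*5)) = -65*(-10 - (1 + 0)) = -65*(-10 - 1*1) = -65*(-10 - 1) = -65*(-11) = 715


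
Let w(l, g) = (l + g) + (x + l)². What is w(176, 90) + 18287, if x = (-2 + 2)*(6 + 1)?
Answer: 49529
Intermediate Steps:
x = 0 (x = 0*7 = 0)
w(l, g) = g + l + l² (w(l, g) = (l + g) + (0 + l)² = (g + l) + l² = g + l + l²)
w(176, 90) + 18287 = (90 + 176 + 176²) + 18287 = (90 + 176 + 30976) + 18287 = 31242 + 18287 = 49529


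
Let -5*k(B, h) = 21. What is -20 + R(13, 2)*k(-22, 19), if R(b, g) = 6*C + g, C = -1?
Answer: -16/5 ≈ -3.2000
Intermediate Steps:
k(B, h) = -21/5 (k(B, h) = -⅕*21 = -21/5)
R(b, g) = -6 + g (R(b, g) = 6*(-1) + g = -6 + g)
-20 + R(13, 2)*k(-22, 19) = -20 + (-6 + 2)*(-21/5) = -20 - 4*(-21/5) = -20 + 84/5 = -16/5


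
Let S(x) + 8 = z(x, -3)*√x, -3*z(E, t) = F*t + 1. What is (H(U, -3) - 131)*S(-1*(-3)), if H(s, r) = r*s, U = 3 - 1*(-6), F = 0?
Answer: 1264 + 158*√3/3 ≈ 1355.2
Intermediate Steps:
U = 9 (U = 3 + 6 = 9)
z(E, t) = -⅓ (z(E, t) = -(0*t + 1)/3 = -(0 + 1)/3 = -⅓*1 = -⅓)
S(x) = -8 - √x/3
(H(U, -3) - 131)*S(-1*(-3)) = (-3*9 - 131)*(-8 - √3/3) = (-27 - 131)*(-8 - √3/3) = -158*(-8 - √3/3) = 1264 + 158*√3/3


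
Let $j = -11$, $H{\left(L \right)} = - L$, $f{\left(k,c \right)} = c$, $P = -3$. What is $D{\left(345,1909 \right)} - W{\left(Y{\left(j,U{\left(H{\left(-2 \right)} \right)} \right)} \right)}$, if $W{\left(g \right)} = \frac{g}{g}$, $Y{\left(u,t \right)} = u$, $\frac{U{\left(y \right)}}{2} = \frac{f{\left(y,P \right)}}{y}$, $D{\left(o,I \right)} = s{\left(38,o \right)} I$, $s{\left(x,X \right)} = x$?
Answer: $72541$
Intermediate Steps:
$D{\left(o,I \right)} = 38 I$
$U{\left(y \right)} = - \frac{6}{y}$ ($U{\left(y \right)} = 2 \left(- \frac{3}{y}\right) = - \frac{6}{y}$)
$W{\left(g \right)} = 1$
$D{\left(345,1909 \right)} - W{\left(Y{\left(j,U{\left(H{\left(-2 \right)} \right)} \right)} \right)} = 38 \cdot 1909 - 1 = 72542 - 1 = 72541$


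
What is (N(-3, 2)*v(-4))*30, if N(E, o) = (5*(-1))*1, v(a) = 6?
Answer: -900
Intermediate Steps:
N(E, o) = -5 (N(E, o) = -5*1 = -5)
(N(-3, 2)*v(-4))*30 = -5*6*30 = -30*30 = -900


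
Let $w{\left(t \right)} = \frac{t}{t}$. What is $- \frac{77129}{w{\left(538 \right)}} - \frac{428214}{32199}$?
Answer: $- \frac{827968295}{10733} \approx -77142.0$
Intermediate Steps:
$w{\left(t \right)} = 1$
$- \frac{77129}{w{\left(538 \right)}} - \frac{428214}{32199} = - \frac{77129}{1} - \frac{428214}{32199} = \left(-77129\right) 1 - \frac{142738}{10733} = -77129 - \frac{142738}{10733} = - \frac{827968295}{10733}$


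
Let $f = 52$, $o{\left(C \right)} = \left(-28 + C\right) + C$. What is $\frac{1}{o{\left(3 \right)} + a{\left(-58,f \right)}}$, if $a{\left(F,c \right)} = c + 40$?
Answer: $\frac{1}{70} \approx 0.014286$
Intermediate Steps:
$o{\left(C \right)} = -28 + 2 C$
$a{\left(F,c \right)} = 40 + c$
$\frac{1}{o{\left(3 \right)} + a{\left(-58,f \right)}} = \frac{1}{\left(-28 + 2 \cdot 3\right) + \left(40 + 52\right)} = \frac{1}{\left(-28 + 6\right) + 92} = \frac{1}{-22 + 92} = \frac{1}{70}$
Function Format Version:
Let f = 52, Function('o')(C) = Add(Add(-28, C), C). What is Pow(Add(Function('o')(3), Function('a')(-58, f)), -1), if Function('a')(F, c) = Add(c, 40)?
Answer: Rational(1, 70) ≈ 0.014286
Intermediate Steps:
Function('o')(C) = Add(-28, Mul(2, C))
Function('a')(F, c) = Add(40, c)
Pow(Add(Function('o')(3), Function('a')(-58, f)), -1) = Pow(Add(Add(-28, Mul(2, 3)), Add(40, 52)), -1) = Pow(Add(Add(-28, 6), 92), -1) = Pow(Add(-22, 92), -1) = Pow(70, -1) = Rational(1, 70)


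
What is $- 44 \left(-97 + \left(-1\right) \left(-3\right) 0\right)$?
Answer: $4268$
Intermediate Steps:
$- 44 \left(-97 + \left(-1\right) \left(-3\right) 0\right) = - 44 \left(-97 + 3 \cdot 0\right) = - 44 \left(-97 + 0\right) = \left(-44\right) \left(-97\right) = 4268$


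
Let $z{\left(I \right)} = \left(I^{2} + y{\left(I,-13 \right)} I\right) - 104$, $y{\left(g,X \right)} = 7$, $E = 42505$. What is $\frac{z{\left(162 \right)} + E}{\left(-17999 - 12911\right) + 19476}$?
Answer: $- \frac{69779}{11434} \approx -6.1028$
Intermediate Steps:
$z{\left(I \right)} = -104 + I^{2} + 7 I$ ($z{\left(I \right)} = \left(I^{2} + 7 I\right) - 104 = -104 + I^{2} + 7 I$)
$\frac{z{\left(162 \right)} + E}{\left(-17999 - 12911\right) + 19476} = \frac{\left(-104 + 162^{2} + 7 \cdot 162\right) + 42505}{\left(-17999 - 12911\right) + 19476} = \frac{\left(-104 + 26244 + 1134\right) + 42505}{-30910 + 19476} = \frac{27274 + 42505}{-11434} = 69779 \left(- \frac{1}{11434}\right) = - \frac{69779}{11434}$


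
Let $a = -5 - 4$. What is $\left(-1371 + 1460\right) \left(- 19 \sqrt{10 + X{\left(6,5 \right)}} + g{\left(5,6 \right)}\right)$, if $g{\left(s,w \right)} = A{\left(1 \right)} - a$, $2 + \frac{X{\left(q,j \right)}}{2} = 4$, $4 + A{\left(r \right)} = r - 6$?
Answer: $- 1691 \sqrt{14} \approx -6327.1$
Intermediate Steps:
$a = -9$
$A{\left(r \right)} = -10 + r$ ($A{\left(r \right)} = -4 + \left(r - 6\right) = -4 + \left(-6 + r\right) = -10 + r$)
$X{\left(q,j \right)} = 4$ ($X{\left(q,j \right)} = -4 + 2 \cdot 4 = -4 + 8 = 4$)
$g{\left(s,w \right)} = 0$ ($g{\left(s,w \right)} = \left(-10 + 1\right) - -9 = -9 + 9 = 0$)
$\left(-1371 + 1460\right) \left(- 19 \sqrt{10 + X{\left(6,5 \right)}} + g{\left(5,6 \right)}\right) = \left(-1371 + 1460\right) \left(- 19 \sqrt{10 + 4} + 0\right) = 89 \left(- 19 \sqrt{14} + 0\right) = 89 \left(- 19 \sqrt{14}\right) = - 1691 \sqrt{14}$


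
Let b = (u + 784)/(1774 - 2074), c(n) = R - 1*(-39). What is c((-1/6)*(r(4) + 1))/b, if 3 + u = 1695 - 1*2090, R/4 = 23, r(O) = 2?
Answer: -19650/193 ≈ -101.81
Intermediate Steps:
R = 92 (R = 4*23 = 92)
u = -398 (u = -3 + (1695 - 1*2090) = -3 + (1695 - 2090) = -3 - 395 = -398)
c(n) = 131 (c(n) = 92 - 1*(-39) = 92 + 39 = 131)
b = -193/150 (b = (-398 + 784)/(1774 - 2074) = 386/(-300) = 386*(-1/300) = -193/150 ≈ -1.2867)
c((-1/6)*(r(4) + 1))/b = 131/(-193/150) = 131*(-150/193) = -19650/193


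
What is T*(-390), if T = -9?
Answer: 3510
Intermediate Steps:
T*(-390) = -9*(-390) = 3510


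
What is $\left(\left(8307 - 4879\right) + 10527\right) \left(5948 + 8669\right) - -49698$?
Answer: $204029933$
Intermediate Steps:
$\left(\left(8307 - 4879\right) + 10527\right) \left(5948 + 8669\right) - -49698 = \left(\left(8307 - 4879\right) + 10527\right) 14617 + 49698 = \left(3428 + 10527\right) 14617 + 49698 = 13955 \cdot 14617 + 49698 = 203980235 + 49698 = 204029933$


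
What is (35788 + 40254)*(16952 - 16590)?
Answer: 27527204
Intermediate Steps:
(35788 + 40254)*(16952 - 16590) = 76042*362 = 27527204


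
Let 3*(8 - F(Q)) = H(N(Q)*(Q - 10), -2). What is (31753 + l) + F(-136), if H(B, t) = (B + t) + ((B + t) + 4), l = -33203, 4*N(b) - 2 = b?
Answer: -14108/3 ≈ -4702.7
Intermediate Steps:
N(b) = ½ + b/4
H(B, t) = 4 + 2*B + 2*t (H(B, t) = (B + t) + (4 + B + t) = 4 + 2*B + 2*t)
F(Q) = 8 - 2*(½ + Q/4)*(-10 + Q)/3 (F(Q) = 8 - (4 + 2*((½ + Q/4)*(Q - 10)) + 2*(-2))/3 = 8 - (4 + 2*((½ + Q/4)*(-10 + Q)) - 4)/3 = 8 - (4 + 2*(½ + Q/4)*(-10 + Q) - 4)/3 = 8 - 2*(½ + Q/4)*(-10 + Q)/3)
(31753 + l) + F(-136) = (31753 - 33203) + (8 - (-10 - 136)*(2 - 136)/6) = -1450 + (8 - ⅙*(-146)*(-134)) = -1450 + (8 - 9782/3) = -1450 - 9758/3 = -14108/3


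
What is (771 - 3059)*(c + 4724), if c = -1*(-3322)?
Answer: -18409248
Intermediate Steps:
c = 3322
(771 - 3059)*(c + 4724) = (771 - 3059)*(3322 + 4724) = -2288*8046 = -18409248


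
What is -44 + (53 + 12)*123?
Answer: 7951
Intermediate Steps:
-44 + (53 + 12)*123 = -44 + 65*123 = -44 + 7995 = 7951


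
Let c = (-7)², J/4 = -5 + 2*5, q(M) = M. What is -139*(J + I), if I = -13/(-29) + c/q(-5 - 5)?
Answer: -626751/290 ≈ -2161.2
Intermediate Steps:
J = 20 (J = 4*(-5 + 2*5) = 4*(-5 + 10) = 4*5 = 20)
c = 49
I = -1291/290 (I = -13/(-29) + 49/(-5 - 5) = -13*(-1/29) + 49/(-10) = 13/29 + 49*(-⅒) = 13/29 - 49/10 = -1291/290 ≈ -4.4517)
-139*(J + I) = -139*(20 - 1291/290) = -139*4509/290 = -626751/290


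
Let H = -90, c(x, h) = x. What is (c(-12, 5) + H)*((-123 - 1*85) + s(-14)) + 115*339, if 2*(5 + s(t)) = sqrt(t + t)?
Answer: 60711 - 102*I*sqrt(7) ≈ 60711.0 - 269.87*I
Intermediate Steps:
s(t) = -5 + sqrt(2)*sqrt(t)/2 (s(t) = -5 + sqrt(t + t)/2 = -5 + sqrt(2*t)/2 = -5 + (sqrt(2)*sqrt(t))/2 = -5 + sqrt(2)*sqrt(t)/2)
(c(-12, 5) + H)*((-123 - 1*85) + s(-14)) + 115*339 = (-12 - 90)*((-123 - 1*85) + (-5 + sqrt(2)*sqrt(-14)/2)) + 115*339 = -102*((-123 - 85) + (-5 + sqrt(2)*(I*sqrt(14))/2)) + 38985 = -102*(-208 + (-5 + I*sqrt(7))) + 38985 = -102*(-213 + I*sqrt(7)) + 38985 = (21726 - 102*I*sqrt(7)) + 38985 = 60711 - 102*I*sqrt(7)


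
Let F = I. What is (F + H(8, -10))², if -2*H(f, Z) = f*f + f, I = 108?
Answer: 5184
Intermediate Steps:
H(f, Z) = -f/2 - f²/2 (H(f, Z) = -(f*f + f)/2 = -(f² + f)/2 = -(f + f²)/2 = -f/2 - f²/2)
F = 108
(F + H(8, -10))² = (108 - ½*8*(1 + 8))² = (108 - ½*8*9)² = (108 - 36)² = 72² = 5184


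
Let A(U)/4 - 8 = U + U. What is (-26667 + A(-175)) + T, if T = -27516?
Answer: -55551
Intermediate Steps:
A(U) = 32 + 8*U (A(U) = 32 + 4*(U + U) = 32 + 4*(2*U) = 32 + 8*U)
(-26667 + A(-175)) + T = (-26667 + (32 + 8*(-175))) - 27516 = (-26667 + (32 - 1400)) - 27516 = (-26667 - 1368) - 27516 = -28035 - 27516 = -55551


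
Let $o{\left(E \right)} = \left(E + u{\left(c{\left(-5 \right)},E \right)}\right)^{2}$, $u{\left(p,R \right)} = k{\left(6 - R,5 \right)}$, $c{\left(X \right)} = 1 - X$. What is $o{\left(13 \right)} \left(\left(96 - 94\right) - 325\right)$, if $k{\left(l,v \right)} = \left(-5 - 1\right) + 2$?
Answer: $-26163$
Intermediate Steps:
$k{\left(l,v \right)} = -4$ ($k{\left(l,v \right)} = -6 + 2 = -4$)
$u{\left(p,R \right)} = -4$
$o{\left(E \right)} = \left(-4 + E\right)^{2}$ ($o{\left(E \right)} = \left(E - 4\right)^{2} = \left(-4 + E\right)^{2}$)
$o{\left(13 \right)} \left(\left(96 - 94\right) - 325\right) = \left(-4 + 13\right)^{2} \left(\left(96 - 94\right) - 325\right) = 9^{2} \left(\left(96 - 94\right) - 325\right) = 81 \left(2 - 325\right) = 81 \left(-323\right) = -26163$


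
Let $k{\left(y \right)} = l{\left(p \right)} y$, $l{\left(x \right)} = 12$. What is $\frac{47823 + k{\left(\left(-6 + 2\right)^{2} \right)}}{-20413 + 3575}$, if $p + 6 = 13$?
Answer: $- \frac{48015}{16838} \approx -2.8516$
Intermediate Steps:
$p = 7$ ($p = -6 + 13 = 7$)
$k{\left(y \right)} = 12 y$
$\frac{47823 + k{\left(\left(-6 + 2\right)^{2} \right)}}{-20413 + 3575} = \frac{47823 + 12 \left(-6 + 2\right)^{2}}{-20413 + 3575} = \frac{47823 + 12 \left(-4\right)^{2}}{-16838} = \left(47823 + 12 \cdot 16\right) \left(- \frac{1}{16838}\right) = \left(47823 + 192\right) \left(- \frac{1}{16838}\right) = 48015 \left(- \frac{1}{16838}\right) = - \frac{48015}{16838}$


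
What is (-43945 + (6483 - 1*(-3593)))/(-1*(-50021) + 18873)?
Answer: -33869/68894 ≈ -0.49161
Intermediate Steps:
(-43945 + (6483 - 1*(-3593)))/(-1*(-50021) + 18873) = (-43945 + (6483 + 3593))/(50021 + 18873) = (-43945 + 10076)/68894 = -33869*1/68894 = -33869/68894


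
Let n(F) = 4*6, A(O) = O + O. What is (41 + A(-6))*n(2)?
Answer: 696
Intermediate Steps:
A(O) = 2*O
n(F) = 24
(41 + A(-6))*n(2) = (41 + 2*(-6))*24 = (41 - 12)*24 = 29*24 = 696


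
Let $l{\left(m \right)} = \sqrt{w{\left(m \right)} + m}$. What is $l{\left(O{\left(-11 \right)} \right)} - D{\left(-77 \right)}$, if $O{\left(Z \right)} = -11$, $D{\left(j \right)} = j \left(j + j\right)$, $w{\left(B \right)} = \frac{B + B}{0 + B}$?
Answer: $-11858 + 3 i \approx -11858.0 + 3.0 i$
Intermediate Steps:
$w{\left(B \right)} = 2$ ($w{\left(B \right)} = \frac{2 B}{B} = 2$)
$D{\left(j \right)} = 2 j^{2}$ ($D{\left(j \right)} = j 2 j = 2 j^{2}$)
$l{\left(m \right)} = \sqrt{2 + m}$
$l{\left(O{\left(-11 \right)} \right)} - D{\left(-77 \right)} = \sqrt{2 - 11} - 2 \left(-77\right)^{2} = \sqrt{-9} - 2 \cdot 5929 = 3 i - 11858 = -11858 + 3 i$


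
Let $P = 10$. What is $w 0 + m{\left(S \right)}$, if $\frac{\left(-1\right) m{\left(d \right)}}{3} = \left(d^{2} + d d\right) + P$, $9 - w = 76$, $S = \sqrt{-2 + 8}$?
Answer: $-66$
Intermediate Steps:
$S = \sqrt{6} \approx 2.4495$
$w = -67$ ($w = 9 - 76 = -67$)
$m{\left(d \right)} = -30 - 6 d^{2}$ ($m{\left(d \right)} = - 3 \left(\left(d^{2} + d d\right) + 10\right) = - 3 \left(\left(d^{2} + d^{2}\right) + 10\right) = - 3 \left(2 d^{2} + 10\right) = - 3 \left(10 + 2 d^{2}\right) = -30 - 6 d^{2}$)
$w 0 + m{\left(S \right)} = \left(-67\right) 0 - \left(30 + 6 \left(\sqrt{6}\right)^{2}\right) = 0 - 66 = -66$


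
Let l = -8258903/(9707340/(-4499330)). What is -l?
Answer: -3715953003499/970734 ≈ -3.8280e+6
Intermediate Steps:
l = 3715953003499/970734 (l = -8258903/(9707340*(-1/4499330)) = -8258903/(-970734/449933) = -8258903*(-449933/970734) = 3715953003499/970734 ≈ 3.8280e+6)
-l = -1*3715953003499/970734 = -3715953003499/970734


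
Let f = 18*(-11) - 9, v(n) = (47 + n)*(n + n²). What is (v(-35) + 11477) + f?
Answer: 25550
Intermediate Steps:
f = -207 (f = -198 - 9 = -207)
(v(-35) + 11477) + f = (-35*(47 + (-35)² + 48*(-35)) + 11477) - 207 = (-35*(47 + 1225 - 1680) + 11477) - 207 = (-35*(-408) + 11477) - 207 = (14280 + 11477) - 207 = 25757 - 207 = 25550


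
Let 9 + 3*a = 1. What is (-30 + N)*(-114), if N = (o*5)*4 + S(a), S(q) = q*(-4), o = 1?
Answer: -76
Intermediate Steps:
a = -8/3 (a = -3 + (⅓)*1 = -3 + ⅓ = -8/3 ≈ -2.6667)
S(q) = -4*q
N = 92/3 (N = (1*5)*4 - 4*(-8/3) = 5*4 + 32/3 = 20 + 32/3 = 92/3 ≈ 30.667)
(-30 + N)*(-114) = (-30 + 92/3)*(-114) = (⅔)*(-114) = -76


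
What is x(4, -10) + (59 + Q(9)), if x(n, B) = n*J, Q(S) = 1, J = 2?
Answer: 68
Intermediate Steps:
x(n, B) = 2*n (x(n, B) = n*2 = 2*n)
x(4, -10) + (59 + Q(9)) = 2*4 + (59 + 1) = 8 + 60 = 68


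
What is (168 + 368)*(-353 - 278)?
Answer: -338216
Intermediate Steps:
(168 + 368)*(-353 - 278) = 536*(-631) = -338216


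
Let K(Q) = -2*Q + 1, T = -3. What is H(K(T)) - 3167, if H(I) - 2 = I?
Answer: -3158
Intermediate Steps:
K(Q) = 1 - 2*Q
H(I) = 2 + I
H(K(T)) - 3167 = (2 + (1 - 2*(-3))) - 3167 = (2 + (1 + 6)) - 3167 = (2 + 7) - 3167 = 9 - 3167 = -3158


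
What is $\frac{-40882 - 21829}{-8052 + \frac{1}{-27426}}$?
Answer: $\frac{1719911886}{220834153} \approx 7.7883$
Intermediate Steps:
$\frac{-40882 - 21829}{-8052 + \frac{1}{-27426}} = - \frac{62711}{-8052 - \frac{1}{27426}} = - \frac{62711}{- \frac{220834153}{27426}} = \left(-62711\right) \left(- \frac{27426}{220834153}\right) = \frac{1719911886}{220834153}$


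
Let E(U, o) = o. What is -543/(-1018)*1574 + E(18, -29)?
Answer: 412580/509 ≈ 810.57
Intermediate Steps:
-543/(-1018)*1574 + E(18, -29) = -543/(-1018)*1574 - 29 = -543*(-1/1018)*1574 - 29 = (543/1018)*1574 - 29 = 427341/509 - 29 = 412580/509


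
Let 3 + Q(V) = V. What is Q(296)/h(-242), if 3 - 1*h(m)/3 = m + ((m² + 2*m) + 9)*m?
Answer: 293/42173349 ≈ 6.9475e-6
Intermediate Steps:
Q(V) = -3 + V
h(m) = 9 - 3*m - 3*m*(9 + m² + 2*m) (h(m) = 9 - 3*(m + ((m² + 2*m) + 9)*m) = 9 - 3*(m + (9 + m² + 2*m)*m) = 9 - 3*(m + m*(9 + m² + 2*m)) = 9 + (-3*m - 3*m*(9 + m² + 2*m)) = 9 - 3*m - 3*m*(9 + m² + 2*m))
Q(296)/h(-242) = (-3 + 296)/(9 - 30*(-242) - 6*(-242)² - 3*(-242)³) = 293/(9 + 7260 - 6*58564 - 3*(-14172488)) = 293/(9 + 7260 - 351384 + 42517464) = 293/42173349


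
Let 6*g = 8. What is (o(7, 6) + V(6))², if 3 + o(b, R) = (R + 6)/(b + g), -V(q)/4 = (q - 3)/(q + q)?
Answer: 4096/625 ≈ 6.5536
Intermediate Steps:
g = 4/3 (g = (⅙)*8 = 4/3 ≈ 1.3333)
V(q) = -2*(-3 + q)/q (V(q) = -4*(q - 3)/(q + q) = -4*(-3 + q)/(2*q) = -4*(-3 + q)*1/(2*q) = -2*(-3 + q)/q)
o(b, R) = -3 + (6 + R)/(4/3 + b) (o(b, R) = -3 + (R + 6)/(b + 4/3) = -3 + (6 + R)/(4/3 + b))
(o(7, 6) + V(6))² = (3*(2 + 6 - 3*7)/(4 + 3*7) + (-2 + 6/6))² = (3*(2 + 6 - 21)/(4 + 21) + (-2 + 6*(⅙)))² = (3*(-13)/25 + (-2 + 1))² = (3*(1/25)*(-13) - 1)² = (-39/25 - 1)² = (-64/25)² = 4096/625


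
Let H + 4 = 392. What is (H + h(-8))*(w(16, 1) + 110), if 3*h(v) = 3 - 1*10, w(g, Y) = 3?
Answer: 130741/3 ≈ 43580.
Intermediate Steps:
H = 388 (H = -4 + 392 = 388)
h(v) = -7/3 (h(v) = (3 - 1*10)/3 = (3 - 10)/3 = (⅓)*(-7) = -7/3)
(H + h(-8))*(w(16, 1) + 110) = (388 - 7/3)*(3 + 110) = (1157/3)*113 = 130741/3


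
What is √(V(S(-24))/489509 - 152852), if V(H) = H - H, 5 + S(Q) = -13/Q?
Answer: 2*I*√38213 ≈ 390.96*I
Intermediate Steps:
S(Q) = -5 - 13/Q
V(H) = 0
√(V(S(-24))/489509 - 152852) = √(0/489509 - 152852) = √(0*(1/489509) - 152852) = √(0 - 152852) = √(-152852) = 2*I*√38213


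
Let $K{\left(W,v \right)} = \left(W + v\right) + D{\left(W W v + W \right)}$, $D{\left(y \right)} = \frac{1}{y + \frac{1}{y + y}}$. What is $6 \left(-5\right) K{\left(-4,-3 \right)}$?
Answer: $\frac{379670}{1803} \approx 210.58$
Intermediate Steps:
$D{\left(y \right)} = \frac{1}{y + \frac{1}{2 y}}$
$K{\left(W,v \right)} = W + v + \frac{2 \left(W + v W^{2}\right)}{1 + 2 \left(W + v W^{2}\right)^{2}}$ ($K{\left(W,v \right)} = \left(W + v\right) + \frac{2 \left(W W v + W\right)}{1 + 2 \left(W W v + W\right)^{2}} = \left(W + v\right) + \frac{2 \left(W^{2} v + W\right)}{1 + 2 \left(W^{2} v + W\right)^{2}} = \left(W + v\right) + \frac{2 \left(v W^{2} + W\right)}{1 + 2 \left(v W^{2} + W\right)^{2}} = \left(W + v\right) + \frac{2 \left(W + v W^{2}\right)}{1 + 2 \left(W + v W^{2}\right)^{2}} = W + v + \frac{2 \left(W + v W^{2}\right)}{1 + 2 \left(W + v W^{2}\right)^{2}}$)
$6 \left(-5\right) K{\left(-4,-3 \right)} = 6 \left(-5\right) \frac{\left(1 + 2 \left(-4\right)^{2} \left(1 - -12\right)^{2}\right) \left(-4 - 3\right) + 2 \left(-4\right) \left(1 - -12\right)}{1 + 2 \left(-4\right)^{2} \left(1 - -12\right)^{2}} = - 30 \frac{\left(1 + 2 \cdot 16 \left(1 + 12\right)^{2}\right) \left(-7\right) + 2 \left(-4\right) \left(1 + 12\right)}{1 + 2 \cdot 16 \left(1 + 12\right)^{2}} = - 30 \frac{\left(1 + 2 \cdot 16 \cdot 13^{2}\right) \left(-7\right) + 2 \left(-4\right) 13}{1 + 2 \cdot 16 \cdot 13^{2}} = - 30 \frac{\left(1 + 2 \cdot 16 \cdot 169\right) \left(-7\right) - 104}{1 + 2 \cdot 16 \cdot 169} = - 30 \frac{\left(1 + 5408\right) \left(-7\right) - 104}{1 + 5408} = - 30 \frac{5409 \left(-7\right) - 104}{5409} = - 30 \frac{-37863 - 104}{5409} = - 30 \cdot \frac{1}{5409} \left(-37967\right) = \left(-30\right) \left(- \frac{37967}{5409}\right) = \frac{379670}{1803}$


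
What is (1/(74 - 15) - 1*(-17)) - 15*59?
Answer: -51211/59 ≈ -867.98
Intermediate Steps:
(1/(74 - 15) - 1*(-17)) - 15*59 = (1/59 + 17) - 885 = 1004/59 - 885 = -51211/59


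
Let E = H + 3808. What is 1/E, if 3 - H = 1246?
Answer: 1/2565 ≈ 0.00038986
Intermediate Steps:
H = -1243 (H = 3 - 1*1246 = 3 - 1246 = -1243)
E = 2565 (E = -1243 + 3808 = 2565)
1/E = 1/2565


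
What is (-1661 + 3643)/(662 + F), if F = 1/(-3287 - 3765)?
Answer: 13977064/4668423 ≈ 2.9940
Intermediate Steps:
F = -1/7052 (F = 1/(-7052) = -1/7052 ≈ -0.00014180)
(-1661 + 3643)/(662 + F) = (-1661 + 3643)/(662 - 1/7052) = 1982/(4668423/7052) = 1982*(7052/4668423) = 13977064/4668423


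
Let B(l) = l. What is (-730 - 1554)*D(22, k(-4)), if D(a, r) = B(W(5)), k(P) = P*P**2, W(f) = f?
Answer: -11420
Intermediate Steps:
k(P) = P**3
D(a, r) = 5
(-730 - 1554)*D(22, k(-4)) = (-730 - 1554)*5 = -2284*5 = -11420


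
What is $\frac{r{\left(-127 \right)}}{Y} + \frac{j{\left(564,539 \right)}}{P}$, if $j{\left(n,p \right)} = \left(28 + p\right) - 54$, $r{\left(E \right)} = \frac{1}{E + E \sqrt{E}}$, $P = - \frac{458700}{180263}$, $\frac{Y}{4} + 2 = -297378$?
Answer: $\frac{- 232834953956796 \sqrt{127} + 232834953949151 i}{1154922810800 \left(\sqrt{127} - i\right)} \approx -201.6 - 7.4506 \cdot 10^{-9} i$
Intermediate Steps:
$Y = -1189520$ ($Y = -8 + 4 \left(-297378\right) = -8 - 1189512 = -1189520$)
$P = - \frac{458700}{180263}$ ($P = \left(-458700\right) \frac{1}{180263} = - \frac{458700}{180263} \approx -2.5446$)
$r{\left(E \right)} = \frac{1}{E + E^{\frac{3}{2}}}$
$j{\left(n,p \right)} = -26 + p$
$\frac{r{\left(-127 \right)}}{Y} + \frac{j{\left(564,539 \right)}}{P} = \frac{1}{\left(-127 + \left(-127\right)^{\frac{3}{2}}\right) \left(-1189520\right)} + \frac{-26 + 539}{- \frac{458700}{180263}} = \frac{1}{-127 - 127 i \sqrt{127}} \left(- \frac{1}{1189520}\right) + 513 \left(- \frac{180263}{458700}\right) = - \frac{1}{1189520 \left(-127 - 127 i \sqrt{127}\right)} - \frac{30824973}{152900} = - \frac{30824973}{152900} - \frac{1}{1189520 \left(-127 - 127 i \sqrt{127}\right)}$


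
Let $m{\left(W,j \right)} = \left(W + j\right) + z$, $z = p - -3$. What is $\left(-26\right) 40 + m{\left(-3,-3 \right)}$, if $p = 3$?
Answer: $-1040$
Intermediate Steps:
$z = 6$ ($z = 3 - -3 = 3 + 3 = 6$)
$m{\left(W,j \right)} = 6 + W + j$ ($m{\left(W,j \right)} = \left(W + j\right) + 6 = 6 + W + j$)
$\left(-26\right) 40 + m{\left(-3,-3 \right)} = \left(-26\right) 40 - 0 = -1040 + 0 = -1040$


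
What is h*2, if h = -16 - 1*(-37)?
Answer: 42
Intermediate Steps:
h = 21 (h = -16 + 37 = 21)
h*2 = 21*2 = 42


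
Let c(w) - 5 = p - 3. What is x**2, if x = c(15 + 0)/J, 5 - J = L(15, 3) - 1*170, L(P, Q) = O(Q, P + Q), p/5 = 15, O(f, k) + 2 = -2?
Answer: 5929/32041 ≈ 0.18504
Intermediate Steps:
O(f, k) = -4 (O(f, k) = -2 - 2 = -4)
p = 75 (p = 5*15 = 75)
L(P, Q) = -4
c(w) = 77 (c(w) = 5 + (75 - 3) = 5 + 72 = 77)
J = 179 (J = 5 - (-4 - 1*170) = 5 - (-4 - 170) = 5 - 1*(-174) = 5 + 174 = 179)
x = 77/179 ≈ 0.43017
x**2 = (77/179)**2 = 5929/32041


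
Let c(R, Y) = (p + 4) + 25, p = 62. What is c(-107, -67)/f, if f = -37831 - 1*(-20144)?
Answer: -91/17687 ≈ -0.0051450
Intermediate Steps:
f = -17687 (f = -37831 + 20144 = -17687)
c(R, Y) = 91 (c(R, Y) = (62 + 4) + 25 = 66 + 25 = 91)
c(-107, -67)/f = 91/(-17687) = 91*(-1/17687) = -91/17687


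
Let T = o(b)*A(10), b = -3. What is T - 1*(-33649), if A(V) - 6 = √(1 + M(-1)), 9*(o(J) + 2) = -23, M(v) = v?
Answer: 100865/3 ≈ 33622.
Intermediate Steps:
o(J) = -41/9 (o(J) = -2 + (⅑)*(-23) = -2 - 23/9 = -41/9)
A(V) = 6 (A(V) = 6 + √(1 - 1) = 6 + √0 = 6 + 0 = 6)
T = -82/3 (T = -41/9*6 = -82/3 ≈ -27.333)
T - 1*(-33649) = -82/3 - 1*(-33649) = -82/3 + 33649 = 100865/3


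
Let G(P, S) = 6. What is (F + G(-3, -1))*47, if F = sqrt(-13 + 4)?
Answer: 282 + 141*I ≈ 282.0 + 141.0*I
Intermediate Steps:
F = 3*I (F = sqrt(-9) = 3*I ≈ 3.0*I)
(F + G(-3, -1))*47 = (3*I + 6)*47 = (6 + 3*I)*47 = 282 + 141*I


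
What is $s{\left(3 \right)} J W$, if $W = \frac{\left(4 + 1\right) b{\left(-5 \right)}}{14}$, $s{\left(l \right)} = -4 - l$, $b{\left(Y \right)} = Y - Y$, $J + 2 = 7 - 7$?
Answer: $0$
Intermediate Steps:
$J = -2$ ($J = -2 + \left(7 - 7\right) = -2 + 0 = -2$)
$b{\left(Y \right)} = 0$
$W = 0$ ($W = \frac{\left(4 + 1\right) 0}{14} = 5 \cdot 0 \cdot \frac{1}{14} = 0 \cdot \frac{1}{14} = 0$)
$s{\left(3 \right)} J W = \left(-4 - 3\right) \left(-2\right) 0 = \left(-7\right) \left(-2\right) 0 = 14 \cdot 0 = 0$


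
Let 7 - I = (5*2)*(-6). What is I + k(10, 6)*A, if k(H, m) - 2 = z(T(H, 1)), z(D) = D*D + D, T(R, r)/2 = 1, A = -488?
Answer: -3837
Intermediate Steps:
I = 67 (I = 7 - 5*2*(-6) = 7 - 10*(-6) = 7 - 1*(-60) = 7 + 60 = 67)
T(R, r) = 2 (T(R, r) = 2*1 = 2)
z(D) = D + D**2 (z(D) = D**2 + D = D + D**2)
k(H, m) = 8 (k(H, m) = 2 + 2*(1 + 2) = 2 + 2*3 = 2 + 6 = 8)
I + k(10, 6)*A = 67 + 8*(-488) = 67 - 3904 = -3837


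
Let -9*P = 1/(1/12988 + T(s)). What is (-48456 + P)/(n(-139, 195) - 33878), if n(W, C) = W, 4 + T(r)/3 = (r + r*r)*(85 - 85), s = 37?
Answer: 67968975932/47715475815 ≈ 1.4245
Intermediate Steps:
T(r) = -12 (T(r) = -12 + 3*((r + r*r)*(85 - 85)) = -12 + 3*((r + r**2)*0) = -12 + 3*0 = -12 + 0 = -12)
P = 12988/1402695 (P = -1/(9*(1/12988 - 12)) = -1/(9*(-155855/12988)) = -1/9*(-12988/155855) = 12988/1402695 ≈ 0.0092593)
(-48456 + P)/(n(-139, 195) - 33878) = (-48456 + 12988/1402695)/(-139 - 33878) = -67968975932/1402695/(-34017) = -67968975932/1402695*(-1/34017) = 67968975932/47715475815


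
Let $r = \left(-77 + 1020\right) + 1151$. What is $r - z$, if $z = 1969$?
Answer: $125$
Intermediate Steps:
$r = 2094$ ($r = 943 + 1151 = 2094$)
$r - z = 2094 - 1969 = 125$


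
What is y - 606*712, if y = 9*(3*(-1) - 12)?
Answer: -431607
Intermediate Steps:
y = -135 (y = 9*(-3 - 12) = 9*(-15) = -135)
y - 606*712 = -135 - 606*712 = -135 - 431472 = -431607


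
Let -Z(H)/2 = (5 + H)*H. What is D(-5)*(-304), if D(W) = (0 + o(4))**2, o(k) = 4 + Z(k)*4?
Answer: -24519424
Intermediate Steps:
Z(H) = -2*H*(5 + H) (Z(H) = -2*(5 + H)*H = -2*H*(5 + H))
o(k) = 4 - 8*k*(5 + k) (o(k) = 4 - 2*k*(5 + k)*4 = 4 - 8*k*(5 + k))
D(W) = 80656 (D(W) = (0 + (4 - 8*4*(5 + 4)))**2 = (0 + (4 - 8*4*9))**2 = (0 + (4 - 288))**2 = (0 - 284)**2 = (-284)**2 = 80656)
D(-5)*(-304) = 80656*(-304) = -24519424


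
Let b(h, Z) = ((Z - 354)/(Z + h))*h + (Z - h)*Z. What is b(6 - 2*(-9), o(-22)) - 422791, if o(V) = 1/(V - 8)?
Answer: -273816951301/647100 ≈ -4.2314e+5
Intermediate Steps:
o(V) = 1/(-8 + V)
b(h, Z) = Z*(Z - h) + h*(-354 + Z)/(Z + h) (b(h, Z) = ((-354 + Z)/(Z + h))*h + Z*(Z - h) = h*(-354 + Z)/(Z + h) + Z*(Z - h) = Z*(Z - h) + h*(-354 + Z)/(Z + h))
b(6 - 2*(-9), o(-22)) - 422791 = ((1/(-8 - 22))³ - 354*(6 - 2*(-9)) + (6 - 2*(-9))/(-8 - 22) - (6 - 2*(-9))²/(-8 - 22))/(1/(-8 - 22) + (6 - 2*(-9))) - 422791 = ((1/(-30))³ - 354*(6 + 18) + (6 + 18)/(-30) - 1*(6 + 18)²/(-30))/(1/(-30) + (6 + 18)) - 422791 = ((-1/30)³ - 354*24 - 1/30*24 - 1*(-1/30)*24²)/(-1/30 + 24) - 422791 = (-1/27000 - 8496 - ⅘ - 1*(-1/30)*576)/(719/30) - 422791 = 30*(-1/27000 - 8496 - ⅘ + 96/5)/719 - 422791 = (30/719)*(-228895201/27000) - 422791 = -228895201/647100 - 422791 = -273816951301/647100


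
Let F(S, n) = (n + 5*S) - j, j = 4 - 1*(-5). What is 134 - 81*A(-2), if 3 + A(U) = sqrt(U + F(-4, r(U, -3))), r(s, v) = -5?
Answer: 377 - 486*I ≈ 377.0 - 486.0*I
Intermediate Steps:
j = 9 (j = 4 + 5 = 9)
F(S, n) = -9 + n + 5*S (F(S, n) = (n + 5*S) - 1*9 = (n + 5*S) - 9 = -9 + n + 5*S)
A(U) = -3 + sqrt(-34 + U) (A(U) = -3 + sqrt(U + (-9 - 5 + 5*(-4))) = -3 + sqrt(U + (-9 - 5 - 20)) = -3 + sqrt(U - 34) = -3 + sqrt(-34 + U))
134 - 81*A(-2) = 134 - 81*(-3 + sqrt(-34 - 2)) = 134 - 81*(-3 + sqrt(-36)) = 134 - 81*(-3 + 6*I) = 134 + (243 - 486*I) = 377 - 486*I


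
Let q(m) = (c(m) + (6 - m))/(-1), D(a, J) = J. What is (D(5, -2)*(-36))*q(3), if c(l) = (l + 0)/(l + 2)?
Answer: -1296/5 ≈ -259.20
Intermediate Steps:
c(l) = l/(2 + l)
q(m) = -6 + m - m/(2 + m) (q(m) = (m/(2 + m) + (6 - m))/(-1) = (6 - m + m/(2 + m))*(-1) = -6 + m - m/(2 + m))
(D(5, -2)*(-36))*q(3) = (-2*(-36))*((-1*3 + (-6 + 3)*(2 + 3))/(2 + 3)) = 72*((-3 - 3*5)/5) = 72*((-3 - 15)/5) = 72*((⅕)*(-18)) = 72*(-18/5) = -1296/5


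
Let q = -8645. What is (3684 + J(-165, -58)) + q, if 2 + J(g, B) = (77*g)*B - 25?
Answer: 731902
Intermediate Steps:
J(g, B) = -27 + 77*B*g (J(g, B) = -2 + ((77*g)*B - 25) = -2 + (77*B*g - 25) = -2 + (-25 + 77*B*g) = -27 + 77*B*g)
(3684 + J(-165, -58)) + q = (3684 + (-27 + 77*(-58)*(-165))) - 8645 = (3684 + (-27 + 736890)) - 8645 = (3684 + 736863) - 8645 = 740547 - 8645 = 731902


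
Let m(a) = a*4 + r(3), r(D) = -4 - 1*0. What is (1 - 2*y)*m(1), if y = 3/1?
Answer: 0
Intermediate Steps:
r(D) = -4 (r(D) = -4 + 0 = -4)
y = 3 (y = 3*1 = 3)
m(a) = -4 + 4*a (m(a) = a*4 - 4 = 4*a - 4 = -4 + 4*a)
(1 - 2*y)*m(1) = (1 - 2*3)*(-4 + 4*1) = (1 - 6)*(-4 + 4) = -5*0 = 0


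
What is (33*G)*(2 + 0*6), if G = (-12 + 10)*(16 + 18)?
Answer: -4488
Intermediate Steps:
G = -68 (G = -2*34 = -68)
(33*G)*(2 + 0*6) = (33*(-68))*(2 + 0*6) = -2244*(2 + 0) = -2244*2 = -4488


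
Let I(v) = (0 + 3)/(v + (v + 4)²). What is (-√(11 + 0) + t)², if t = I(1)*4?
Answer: 1895/169 - 12*√11/13 ≈ 8.1515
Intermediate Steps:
I(v) = 3/(v + (4 + v)²)
t = 6/13 (t = (3/(1 + (4 + 1)²))*4 = (3/(1 + 5²))*4 = (3/(1 + 25))*4 = (3/26)*4 = 6/13 ≈ 0.46154)
(-√(11 + 0) + t)² = (-√(11 + 0) + 6/13)² = (-√11 + 6/13)² = (6/13 - √11)²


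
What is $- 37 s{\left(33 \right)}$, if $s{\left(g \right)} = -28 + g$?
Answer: $-185$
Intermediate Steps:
$- 37 s{\left(33 \right)} = - 37 \left(-28 + 33\right) = \left(-37\right) 5 = -185$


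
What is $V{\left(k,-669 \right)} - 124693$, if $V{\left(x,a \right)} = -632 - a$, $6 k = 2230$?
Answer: $-124656$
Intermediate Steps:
$k = \frac{1115}{3}$ ($k = \frac{1}{6} \cdot 2230 = \frac{1115}{3} \approx 371.67$)
$V{\left(k,-669 \right)} - 124693 = \left(-632 - -669\right) - 124693 = \left(-632 + 669\right) - 124693 = 37 - 124693 = -124656$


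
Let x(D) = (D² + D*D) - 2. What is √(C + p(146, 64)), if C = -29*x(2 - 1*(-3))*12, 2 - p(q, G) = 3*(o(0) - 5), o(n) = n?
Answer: I*√16687 ≈ 129.18*I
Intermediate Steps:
x(D) = -2 + 2*D² (x(D) = (D² + D²) - 2 = 2*D² - 2 = -2 + 2*D²)
p(q, G) = 17 (p(q, G) = 2 - 3*(0 - 5) = 2 - 3*(-5) = 2 - 1*(-15) = 2 + 15 = 17)
C = -16704 (C = -29*(-2 + 2*(2 - 1*(-3))²)*12 = -29*(-2 + 2*(2 + 3)²)*12 = -29*(-2 + 2*5²)*12 = -29*(-2 + 2*25)*12 = -29*(-2 + 50)*12 = -29*48*12 = -1392*12 = -16704)
√(C + p(146, 64)) = √(-16704 + 17) = √(-16687) = I*√16687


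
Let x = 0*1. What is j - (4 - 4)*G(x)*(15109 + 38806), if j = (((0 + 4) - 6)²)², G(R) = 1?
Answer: 16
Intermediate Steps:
x = 0
j = 16 (j = ((4 - 6)²)² = ((-2)²)² = 4² = 16)
j - (4 - 4)*G(x)*(15109 + 38806) = 16 - (4 - 4)*1*(15109 + 38806) = 16 - 0*1*53915 = 16 - 0*53915 = 16 - 1*0 = 16 + 0 = 16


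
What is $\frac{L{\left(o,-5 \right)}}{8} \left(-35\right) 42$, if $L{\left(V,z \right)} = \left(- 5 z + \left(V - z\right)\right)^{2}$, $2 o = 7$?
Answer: $- \frac{3299415}{16} \approx -2.0621 \cdot 10^{5}$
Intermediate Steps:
$o = \frac{7}{2}$ ($o = \frac{1}{2} \cdot 7 = \frac{7}{2} \approx 3.5$)
$L{\left(V,z \right)} = \left(V - 6 z\right)^{2}$
$\frac{L{\left(o,-5 \right)}}{8} \left(-35\right) 42 = \frac{\left(\frac{7}{2} - -30\right)^{2}}{8} \left(-35\right) 42 = \left(\frac{7}{2} + 30\right)^{2} \cdot \frac{1}{8} \left(-35\right) 42 = \left(\frac{67}{2}\right)^{2} \cdot \frac{1}{8} \left(-35\right) 42 = \frac{4489}{4} \cdot \frac{1}{8} \left(-35\right) 42 = \frac{4489}{32} \left(-35\right) 42 = \left(- \frac{157115}{32}\right) 42 = - \frac{3299415}{16}$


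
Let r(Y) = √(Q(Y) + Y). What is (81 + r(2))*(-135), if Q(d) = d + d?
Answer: -10935 - 135*√6 ≈ -11266.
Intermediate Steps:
Q(d) = 2*d
r(Y) = √3*√Y (r(Y) = √(2*Y + Y) = √(3*Y) = √3*√Y)
(81 + r(2))*(-135) = (81 + √3*√2)*(-135) = (81 + √6)*(-135) = -10935 - 135*√6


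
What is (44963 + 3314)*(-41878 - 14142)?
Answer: -2704477540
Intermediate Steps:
(44963 + 3314)*(-41878 - 14142) = 48277*(-56020) = -2704477540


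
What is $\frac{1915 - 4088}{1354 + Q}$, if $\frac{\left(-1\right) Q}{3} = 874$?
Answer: $\frac{2173}{1268} \approx 1.7137$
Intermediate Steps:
$Q = -2622$ ($Q = \left(-3\right) 874 = -2622$)
$\frac{1915 - 4088}{1354 + Q} = \frac{1915 - 4088}{1354 - 2622} = - \frac{2173}{-1268} = \left(-2173\right) \left(- \frac{1}{1268}\right) = \frac{2173}{1268}$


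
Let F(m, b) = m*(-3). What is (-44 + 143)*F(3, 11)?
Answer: -891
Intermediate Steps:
F(m, b) = -3*m
(-44 + 143)*F(3, 11) = (-44 + 143)*(-3*3) = 99*(-9) = -891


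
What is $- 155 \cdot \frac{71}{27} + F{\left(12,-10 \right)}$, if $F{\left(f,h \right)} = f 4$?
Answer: $- \frac{9709}{27} \approx -359.59$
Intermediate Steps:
$F{\left(f,h \right)} = 4 f$
$- 155 \cdot \frac{71}{27} + F{\left(12,-10 \right)} = - 155 \cdot \frac{71}{27} + 4 \cdot 12 = - 155 \cdot 71 \cdot \frac{1}{27} + 48 = \left(-155\right) \frac{71}{27} + 48 = - \frac{11005}{27} + 48 = - \frac{9709}{27}$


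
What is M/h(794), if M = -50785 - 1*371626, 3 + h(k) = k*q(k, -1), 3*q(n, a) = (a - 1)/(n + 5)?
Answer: 1012519167/8779 ≈ 1.1533e+5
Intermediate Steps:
q(n, a) = (-1 + a)/(3*(5 + n)) (q(n, a) = ((a - 1)/(n + 5))/3 = ((-1 + a)/(5 + n))/3 = (-1 + a)/(3*(5 + n)))
h(k) = -3 - 2*k/(3*(5 + k)) (h(k) = -3 + k*((-1 - 1)/(3*(5 + k))) = -3 + k*((⅓)*(-2)/(5 + k)) = -3 + k*(-2/(3*(5 + k))) = -3 - 2*k/(3*(5 + k)))
M = -422411 (M = -50785 - 371626 = -422411)
M/h(794) = -422411*3*(5 + 794)/(-45 - 11*794) = -422411*2397/(-45 - 8734) = -422411/((⅓)*(1/799)*(-8779)) = -422411/(-8779/2397) = -422411*(-2397/8779) = 1012519167/8779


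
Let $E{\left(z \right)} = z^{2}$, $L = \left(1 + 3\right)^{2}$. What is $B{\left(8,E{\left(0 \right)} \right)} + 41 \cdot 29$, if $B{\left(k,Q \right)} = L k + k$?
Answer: $1325$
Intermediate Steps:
$L = 16$ ($L = 4^{2} = 16$)
$B{\left(k,Q \right)} = 17 k$ ($B{\left(k,Q \right)} = 16 k + k = 17 k$)
$B{\left(8,E{\left(0 \right)} \right)} + 41 \cdot 29 = 17 \cdot 8 + 41 \cdot 29 = 136 + 1189 = 1325$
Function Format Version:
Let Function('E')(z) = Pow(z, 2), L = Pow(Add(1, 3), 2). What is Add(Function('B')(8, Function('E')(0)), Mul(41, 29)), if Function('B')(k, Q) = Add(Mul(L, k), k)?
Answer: 1325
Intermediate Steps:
L = 16 (L = Pow(4, 2) = 16)
Function('B')(k, Q) = Mul(17, k) (Function('B')(k, Q) = Add(Mul(16, k), k) = Mul(17, k))
Add(Function('B')(8, Function('E')(0)), Mul(41, 29)) = Add(Mul(17, 8), Mul(41, 29)) = Add(136, 1189) = 1325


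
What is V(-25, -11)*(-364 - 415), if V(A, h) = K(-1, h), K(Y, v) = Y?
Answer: 779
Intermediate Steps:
V(A, h) = -1
V(-25, -11)*(-364 - 415) = -(-364 - 415) = -1*(-779) = 779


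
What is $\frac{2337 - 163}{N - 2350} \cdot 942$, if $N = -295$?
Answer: $- \frac{2047908}{2645} \approx -774.26$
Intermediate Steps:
$\frac{2337 - 163}{N - 2350} \cdot 942 = \frac{2337 - 163}{-295 - 2350} \cdot 942 = \frac{2174}{-2645} \cdot 942 = 2174 \left(- \frac{1}{2645}\right) 942 = \left(- \frac{2174}{2645}\right) 942 = - \frac{2047908}{2645}$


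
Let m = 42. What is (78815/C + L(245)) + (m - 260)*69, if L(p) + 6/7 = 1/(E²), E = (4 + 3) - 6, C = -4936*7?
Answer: -519805063/34552 ≈ -15044.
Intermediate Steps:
C = -34552
E = 1 (E = 7 - 6 = 1)
L(p) = ⅐ (L(p) = -6/7 + 1/(1²) = -6/7 + 1/1 = -6/7 + 1 = ⅐)
(78815/C + L(245)) + (m - 260)*69 = (78815/(-34552) + ⅐) + (42 - 260)*69 = (78815*(-1/34552) + ⅐) - 218*69 = (-78815/34552 + ⅐) - 15042 = -73879/34552 - 15042 = -519805063/34552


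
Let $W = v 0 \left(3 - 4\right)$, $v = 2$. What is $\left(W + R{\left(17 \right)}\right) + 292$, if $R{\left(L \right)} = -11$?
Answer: $281$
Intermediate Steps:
$W = 0$ ($W = 2 \cdot 0 \left(3 - 4\right) = 0 \left(3 - 4\right) = 0 \left(-1\right) = 0$)
$\left(W + R{\left(17 \right)}\right) + 292 = \left(0 - 11\right) + 292 = -11 + 292 = 281$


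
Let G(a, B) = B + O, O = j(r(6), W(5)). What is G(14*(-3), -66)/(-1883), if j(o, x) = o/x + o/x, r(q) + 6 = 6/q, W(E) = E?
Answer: 68/1883 ≈ 0.036113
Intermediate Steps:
r(q) = -6 + 6/q
j(o, x) = 2*o/x
O = -2 (O = 2*(-6 + 6/6)/5 = 2*(-6 + 6*(⅙))*(⅕) = 2*(-6 + 1)*(⅕) = 2*(-5)*(⅕) = -2)
G(a, B) = -2 + B (G(a, B) = B - 2 = -2 + B)
G(14*(-3), -66)/(-1883) = (-2 - 66)/(-1883) = -68*(-1/1883) = 68/1883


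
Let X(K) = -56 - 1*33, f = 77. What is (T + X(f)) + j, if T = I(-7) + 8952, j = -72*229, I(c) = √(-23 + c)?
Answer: -7625 + I*√30 ≈ -7625.0 + 5.4772*I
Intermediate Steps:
X(K) = -89 (X(K) = -56 - 33 = -89)
j = -16488
T = 8952 + I*√30 (T = √(-23 - 7) + 8952 = √(-30) + 8952 = I*√30 + 8952 = 8952 + I*√30 ≈ 8952.0 + 5.4772*I)
(T + X(f)) + j = ((8952 + I*√30) - 89) - 16488 = (8863 + I*√30) - 16488 = -7625 + I*√30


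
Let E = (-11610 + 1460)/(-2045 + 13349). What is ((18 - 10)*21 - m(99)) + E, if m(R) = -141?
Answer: 1741393/5652 ≈ 308.10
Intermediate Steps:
E = -5075/5652 (E = -10150/11304 = -10150*1/11304 = -5075/5652 ≈ -0.89791)
((18 - 10)*21 - m(99)) + E = ((18 - 10)*21 - 1*(-141)) - 5075/5652 = (8*21 + 141) - 5075/5652 = (168 + 141) - 5075/5652 = 309 - 5075/5652 = 1741393/5652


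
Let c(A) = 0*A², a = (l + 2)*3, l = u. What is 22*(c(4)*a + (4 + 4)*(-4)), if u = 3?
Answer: -704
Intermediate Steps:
l = 3
a = 15 (a = (3 + 2)*3 = 5*3 = 15)
c(A) = 0
22*(c(4)*a + (4 + 4)*(-4)) = 22*(0*15 + (4 + 4)*(-4)) = 22*(0 + 8*(-4)) = 22*(0 - 32) = 22*(-32) = -704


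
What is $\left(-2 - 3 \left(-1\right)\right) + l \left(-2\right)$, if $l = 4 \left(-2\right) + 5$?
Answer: $7$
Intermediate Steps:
$l = -3$ ($l = -8 + 5 = -3$)
$\left(-2 - 3 \left(-1\right)\right) + l \left(-2\right) = \left(-2 - 3 \left(-1\right)\right) - -6 = \left(-2 - -3\right) + 6 = \left(-2 + 3\right) + 6 = 1 + 6 = 7$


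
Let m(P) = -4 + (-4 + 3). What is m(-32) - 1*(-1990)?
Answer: 1985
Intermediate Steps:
m(P) = -5 (m(P) = -4 - 1 = -5)
m(-32) - 1*(-1990) = -5 - 1*(-1990) = -5 + 1990 = 1985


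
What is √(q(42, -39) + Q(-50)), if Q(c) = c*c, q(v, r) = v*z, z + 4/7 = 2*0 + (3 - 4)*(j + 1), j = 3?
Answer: 2*√577 ≈ 48.042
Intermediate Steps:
z = -32/7 (z = -4/7 + (2*0 + (3 - 4)*(3 + 1)) = -4/7 + (0 - 1*4) = -4/7 + (0 - 4) = -4/7 - 4 = -32/7 ≈ -4.5714)
q(v, r) = -32*v/7 (q(v, r) = v*(-32/7) = -32*v/7)
Q(c) = c²
√(q(42, -39) + Q(-50)) = √(-32/7*42 + (-50)²) = √(-192 + 2500) = √2308 = 2*√577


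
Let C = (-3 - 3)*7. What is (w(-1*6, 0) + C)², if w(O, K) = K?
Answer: 1764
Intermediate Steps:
C = -42 (C = -6*7 = -42)
(w(-1*6, 0) + C)² = (0 - 42)² = (-42)² = 1764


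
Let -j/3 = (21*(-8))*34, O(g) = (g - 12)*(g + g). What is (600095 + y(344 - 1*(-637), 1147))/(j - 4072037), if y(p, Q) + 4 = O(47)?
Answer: -603381/4054901 ≈ -0.14880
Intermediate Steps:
O(g) = 2*g*(-12 + g) (O(g) = (-12 + g)*(2*g) = 2*g*(-12 + g))
j = 17136 (j = -3*21*(-8)*34 = -(-504)*34 = -3*(-5712) = 17136)
y(p, Q) = 3286 (y(p, Q) = -4 + 2*47*(-12 + 47) = -4 + 2*47*35 = -4 + 3290 = 3286)
(600095 + y(344 - 1*(-637), 1147))/(j - 4072037) = (600095 + 3286)/(17136 - 4072037) = 603381/(-4054901) = 603381*(-1/4054901) = -603381/4054901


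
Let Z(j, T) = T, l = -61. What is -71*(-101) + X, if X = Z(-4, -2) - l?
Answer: 7230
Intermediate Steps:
X = 59 (X = -2 - 1*(-61) = -2 + 61 = 59)
-71*(-101) + X = -71*(-101) + 59 = 7171 + 59 = 7230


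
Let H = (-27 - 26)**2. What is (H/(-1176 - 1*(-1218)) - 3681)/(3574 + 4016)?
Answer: -151793/318780 ≈ -0.47617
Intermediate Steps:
H = 2809 (H = (-53)**2 = 2809)
(H/(-1176 - 1*(-1218)) - 3681)/(3574 + 4016) = (2809/(-1176 - 1*(-1218)) - 3681)/(3574 + 4016) = (2809/(-1176 + 1218) - 3681)/7590 = (2809/42 - 3681)*(1/7590) = -151793/42*1/7590 = -151793/318780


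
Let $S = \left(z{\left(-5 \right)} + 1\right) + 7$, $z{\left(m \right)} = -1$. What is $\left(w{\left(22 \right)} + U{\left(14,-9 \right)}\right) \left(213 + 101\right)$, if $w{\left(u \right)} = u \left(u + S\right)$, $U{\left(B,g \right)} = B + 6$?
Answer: $206612$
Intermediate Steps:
$U{\left(B,g \right)} = 6 + B$
$S = 7$ ($S = \left(-1 + 1\right) + 7 = 0 + 7 = 7$)
$w{\left(u \right)} = u \left(7 + u\right)$ ($w{\left(u \right)} = u \left(u + 7\right) = u \left(7 + u\right)$)
$\left(w{\left(22 \right)} + U{\left(14,-9 \right)}\right) \left(213 + 101\right) = \left(22 \left(7 + 22\right) + \left(6 + 14\right)\right) \left(213 + 101\right) = \left(22 \cdot 29 + 20\right) 314 = \left(638 + 20\right) 314 = 658 \cdot 314 = 206612$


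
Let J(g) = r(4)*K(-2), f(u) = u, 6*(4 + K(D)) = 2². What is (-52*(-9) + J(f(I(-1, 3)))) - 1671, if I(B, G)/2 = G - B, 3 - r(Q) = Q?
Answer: -3599/3 ≈ -1199.7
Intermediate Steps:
r(Q) = 3 - Q
K(D) = -10/3 (K(D) = -4 + (⅙)*2² = -4 + (⅙)*4 = -4 + ⅔ = -10/3)
I(B, G) = -2*B + 2*G (I(B, G) = 2*(G - B) = -2*B + 2*G)
J(g) = 10/3 (J(g) = (3 - 1*4)*(-10/3) = (3 - 4)*(-10/3) = -1*(-10/3) = 10/3)
(-52*(-9) + J(f(I(-1, 3)))) - 1671 = (-52*(-9) + 10/3) - 1671 = (468 + 10/3) - 1671 = 1414/3 - 1671 = -3599/3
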